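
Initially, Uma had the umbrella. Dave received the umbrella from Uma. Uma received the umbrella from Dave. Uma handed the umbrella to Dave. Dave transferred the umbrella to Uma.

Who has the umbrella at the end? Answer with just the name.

Tracking the umbrella through each event:
Start: Uma has the umbrella.
After event 1: Dave has the umbrella.
After event 2: Uma has the umbrella.
After event 3: Dave has the umbrella.
After event 4: Uma has the umbrella.

Answer: Uma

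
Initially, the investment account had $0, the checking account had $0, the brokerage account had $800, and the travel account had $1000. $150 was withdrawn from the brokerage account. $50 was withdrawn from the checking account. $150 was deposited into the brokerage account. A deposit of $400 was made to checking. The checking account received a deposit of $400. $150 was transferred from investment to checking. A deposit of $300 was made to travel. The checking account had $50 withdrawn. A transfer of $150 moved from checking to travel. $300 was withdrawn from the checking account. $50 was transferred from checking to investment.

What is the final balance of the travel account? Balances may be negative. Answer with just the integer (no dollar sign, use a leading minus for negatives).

Answer: 1450

Derivation:
Tracking account balances step by step:
Start: investment=0, checking=0, brokerage=800, travel=1000
Event 1 (withdraw 150 from brokerage): brokerage: 800 - 150 = 650. Balances: investment=0, checking=0, brokerage=650, travel=1000
Event 2 (withdraw 50 from checking): checking: 0 - 50 = -50. Balances: investment=0, checking=-50, brokerage=650, travel=1000
Event 3 (deposit 150 to brokerage): brokerage: 650 + 150 = 800. Balances: investment=0, checking=-50, brokerage=800, travel=1000
Event 4 (deposit 400 to checking): checking: -50 + 400 = 350. Balances: investment=0, checking=350, brokerage=800, travel=1000
Event 5 (deposit 400 to checking): checking: 350 + 400 = 750. Balances: investment=0, checking=750, brokerage=800, travel=1000
Event 6 (transfer 150 investment -> checking): investment: 0 - 150 = -150, checking: 750 + 150 = 900. Balances: investment=-150, checking=900, brokerage=800, travel=1000
Event 7 (deposit 300 to travel): travel: 1000 + 300 = 1300. Balances: investment=-150, checking=900, brokerage=800, travel=1300
Event 8 (withdraw 50 from checking): checking: 900 - 50 = 850. Balances: investment=-150, checking=850, brokerage=800, travel=1300
Event 9 (transfer 150 checking -> travel): checking: 850 - 150 = 700, travel: 1300 + 150 = 1450. Balances: investment=-150, checking=700, brokerage=800, travel=1450
Event 10 (withdraw 300 from checking): checking: 700 - 300 = 400. Balances: investment=-150, checking=400, brokerage=800, travel=1450
Event 11 (transfer 50 checking -> investment): checking: 400 - 50 = 350, investment: -150 + 50 = -100. Balances: investment=-100, checking=350, brokerage=800, travel=1450

Final balance of travel: 1450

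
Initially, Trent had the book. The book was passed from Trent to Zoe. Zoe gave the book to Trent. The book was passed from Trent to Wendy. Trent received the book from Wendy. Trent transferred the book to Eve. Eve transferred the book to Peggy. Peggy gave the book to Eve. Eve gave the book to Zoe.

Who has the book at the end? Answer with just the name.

Tracking the book through each event:
Start: Trent has the book.
After event 1: Zoe has the book.
After event 2: Trent has the book.
After event 3: Wendy has the book.
After event 4: Trent has the book.
After event 5: Eve has the book.
After event 6: Peggy has the book.
After event 7: Eve has the book.
After event 8: Zoe has the book.

Answer: Zoe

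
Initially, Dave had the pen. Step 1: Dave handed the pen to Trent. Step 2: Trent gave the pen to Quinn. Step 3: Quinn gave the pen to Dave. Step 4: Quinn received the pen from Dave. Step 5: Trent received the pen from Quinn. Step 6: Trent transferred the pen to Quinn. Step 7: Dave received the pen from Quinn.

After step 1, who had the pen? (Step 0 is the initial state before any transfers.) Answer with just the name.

Tracking the pen holder through step 1:
After step 0 (start): Dave
After step 1: Trent

At step 1, the holder is Trent.

Answer: Trent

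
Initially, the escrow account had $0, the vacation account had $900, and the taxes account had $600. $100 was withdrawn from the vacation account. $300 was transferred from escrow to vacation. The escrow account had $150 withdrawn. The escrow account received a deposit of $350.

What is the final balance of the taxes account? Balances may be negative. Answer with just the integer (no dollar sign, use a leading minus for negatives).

Answer: 600

Derivation:
Tracking account balances step by step:
Start: escrow=0, vacation=900, taxes=600
Event 1 (withdraw 100 from vacation): vacation: 900 - 100 = 800. Balances: escrow=0, vacation=800, taxes=600
Event 2 (transfer 300 escrow -> vacation): escrow: 0 - 300 = -300, vacation: 800 + 300 = 1100. Balances: escrow=-300, vacation=1100, taxes=600
Event 3 (withdraw 150 from escrow): escrow: -300 - 150 = -450. Balances: escrow=-450, vacation=1100, taxes=600
Event 4 (deposit 350 to escrow): escrow: -450 + 350 = -100. Balances: escrow=-100, vacation=1100, taxes=600

Final balance of taxes: 600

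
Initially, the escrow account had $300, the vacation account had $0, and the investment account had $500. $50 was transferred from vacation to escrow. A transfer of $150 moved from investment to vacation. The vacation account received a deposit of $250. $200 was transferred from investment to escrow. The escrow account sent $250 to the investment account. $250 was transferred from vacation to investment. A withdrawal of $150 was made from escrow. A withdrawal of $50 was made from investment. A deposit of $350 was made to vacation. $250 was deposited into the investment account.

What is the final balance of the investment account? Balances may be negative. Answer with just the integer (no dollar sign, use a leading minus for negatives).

Tracking account balances step by step:
Start: escrow=300, vacation=0, investment=500
Event 1 (transfer 50 vacation -> escrow): vacation: 0 - 50 = -50, escrow: 300 + 50 = 350. Balances: escrow=350, vacation=-50, investment=500
Event 2 (transfer 150 investment -> vacation): investment: 500 - 150 = 350, vacation: -50 + 150 = 100. Balances: escrow=350, vacation=100, investment=350
Event 3 (deposit 250 to vacation): vacation: 100 + 250 = 350. Balances: escrow=350, vacation=350, investment=350
Event 4 (transfer 200 investment -> escrow): investment: 350 - 200 = 150, escrow: 350 + 200 = 550. Balances: escrow=550, vacation=350, investment=150
Event 5 (transfer 250 escrow -> investment): escrow: 550 - 250 = 300, investment: 150 + 250 = 400. Balances: escrow=300, vacation=350, investment=400
Event 6 (transfer 250 vacation -> investment): vacation: 350 - 250 = 100, investment: 400 + 250 = 650. Balances: escrow=300, vacation=100, investment=650
Event 7 (withdraw 150 from escrow): escrow: 300 - 150 = 150. Balances: escrow=150, vacation=100, investment=650
Event 8 (withdraw 50 from investment): investment: 650 - 50 = 600. Balances: escrow=150, vacation=100, investment=600
Event 9 (deposit 350 to vacation): vacation: 100 + 350 = 450. Balances: escrow=150, vacation=450, investment=600
Event 10 (deposit 250 to investment): investment: 600 + 250 = 850. Balances: escrow=150, vacation=450, investment=850

Final balance of investment: 850

Answer: 850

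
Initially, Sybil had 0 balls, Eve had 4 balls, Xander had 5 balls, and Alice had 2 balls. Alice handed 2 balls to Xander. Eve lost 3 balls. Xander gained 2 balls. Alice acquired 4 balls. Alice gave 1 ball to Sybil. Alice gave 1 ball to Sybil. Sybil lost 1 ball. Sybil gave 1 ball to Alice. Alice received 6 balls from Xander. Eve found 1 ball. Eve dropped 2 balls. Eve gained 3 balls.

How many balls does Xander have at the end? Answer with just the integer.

Answer: 3

Derivation:
Tracking counts step by step:
Start: Sybil=0, Eve=4, Xander=5, Alice=2
Event 1 (Alice -> Xander, 2): Alice: 2 -> 0, Xander: 5 -> 7. State: Sybil=0, Eve=4, Xander=7, Alice=0
Event 2 (Eve -3): Eve: 4 -> 1. State: Sybil=0, Eve=1, Xander=7, Alice=0
Event 3 (Xander +2): Xander: 7 -> 9. State: Sybil=0, Eve=1, Xander=9, Alice=0
Event 4 (Alice +4): Alice: 0 -> 4. State: Sybil=0, Eve=1, Xander=9, Alice=4
Event 5 (Alice -> Sybil, 1): Alice: 4 -> 3, Sybil: 0 -> 1. State: Sybil=1, Eve=1, Xander=9, Alice=3
Event 6 (Alice -> Sybil, 1): Alice: 3 -> 2, Sybil: 1 -> 2. State: Sybil=2, Eve=1, Xander=9, Alice=2
Event 7 (Sybil -1): Sybil: 2 -> 1. State: Sybil=1, Eve=1, Xander=9, Alice=2
Event 8 (Sybil -> Alice, 1): Sybil: 1 -> 0, Alice: 2 -> 3. State: Sybil=0, Eve=1, Xander=9, Alice=3
Event 9 (Xander -> Alice, 6): Xander: 9 -> 3, Alice: 3 -> 9. State: Sybil=0, Eve=1, Xander=3, Alice=9
Event 10 (Eve +1): Eve: 1 -> 2. State: Sybil=0, Eve=2, Xander=3, Alice=9
Event 11 (Eve -2): Eve: 2 -> 0. State: Sybil=0, Eve=0, Xander=3, Alice=9
Event 12 (Eve +3): Eve: 0 -> 3. State: Sybil=0, Eve=3, Xander=3, Alice=9

Xander's final count: 3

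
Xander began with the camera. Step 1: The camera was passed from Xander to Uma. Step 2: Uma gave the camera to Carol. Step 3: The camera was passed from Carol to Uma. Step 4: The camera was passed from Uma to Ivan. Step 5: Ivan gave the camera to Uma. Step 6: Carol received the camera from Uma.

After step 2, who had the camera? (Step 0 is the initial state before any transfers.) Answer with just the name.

Tracking the camera holder through step 2:
After step 0 (start): Xander
After step 1: Uma
After step 2: Carol

At step 2, the holder is Carol.

Answer: Carol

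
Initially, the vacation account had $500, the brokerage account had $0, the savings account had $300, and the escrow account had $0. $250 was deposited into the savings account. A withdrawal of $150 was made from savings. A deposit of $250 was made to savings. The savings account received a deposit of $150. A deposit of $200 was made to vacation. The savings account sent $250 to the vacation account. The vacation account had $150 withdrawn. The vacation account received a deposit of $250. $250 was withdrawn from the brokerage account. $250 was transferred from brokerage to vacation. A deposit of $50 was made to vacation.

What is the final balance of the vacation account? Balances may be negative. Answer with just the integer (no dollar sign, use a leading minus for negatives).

Tracking account balances step by step:
Start: vacation=500, brokerage=0, savings=300, escrow=0
Event 1 (deposit 250 to savings): savings: 300 + 250 = 550. Balances: vacation=500, brokerage=0, savings=550, escrow=0
Event 2 (withdraw 150 from savings): savings: 550 - 150 = 400. Balances: vacation=500, brokerage=0, savings=400, escrow=0
Event 3 (deposit 250 to savings): savings: 400 + 250 = 650. Balances: vacation=500, brokerage=0, savings=650, escrow=0
Event 4 (deposit 150 to savings): savings: 650 + 150 = 800. Balances: vacation=500, brokerage=0, savings=800, escrow=0
Event 5 (deposit 200 to vacation): vacation: 500 + 200 = 700. Balances: vacation=700, brokerage=0, savings=800, escrow=0
Event 6 (transfer 250 savings -> vacation): savings: 800 - 250 = 550, vacation: 700 + 250 = 950. Balances: vacation=950, brokerage=0, savings=550, escrow=0
Event 7 (withdraw 150 from vacation): vacation: 950 - 150 = 800. Balances: vacation=800, brokerage=0, savings=550, escrow=0
Event 8 (deposit 250 to vacation): vacation: 800 + 250 = 1050. Balances: vacation=1050, brokerage=0, savings=550, escrow=0
Event 9 (withdraw 250 from brokerage): brokerage: 0 - 250 = -250. Balances: vacation=1050, brokerage=-250, savings=550, escrow=0
Event 10 (transfer 250 brokerage -> vacation): brokerage: -250 - 250 = -500, vacation: 1050 + 250 = 1300. Balances: vacation=1300, brokerage=-500, savings=550, escrow=0
Event 11 (deposit 50 to vacation): vacation: 1300 + 50 = 1350. Balances: vacation=1350, brokerage=-500, savings=550, escrow=0

Final balance of vacation: 1350

Answer: 1350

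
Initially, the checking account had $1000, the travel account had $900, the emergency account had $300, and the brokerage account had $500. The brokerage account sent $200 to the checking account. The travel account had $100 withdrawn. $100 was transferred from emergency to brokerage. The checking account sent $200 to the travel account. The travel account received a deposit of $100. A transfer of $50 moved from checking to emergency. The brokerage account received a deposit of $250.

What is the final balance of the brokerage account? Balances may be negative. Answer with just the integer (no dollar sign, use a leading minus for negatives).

Answer: 650

Derivation:
Tracking account balances step by step:
Start: checking=1000, travel=900, emergency=300, brokerage=500
Event 1 (transfer 200 brokerage -> checking): brokerage: 500 - 200 = 300, checking: 1000 + 200 = 1200. Balances: checking=1200, travel=900, emergency=300, brokerage=300
Event 2 (withdraw 100 from travel): travel: 900 - 100 = 800. Balances: checking=1200, travel=800, emergency=300, brokerage=300
Event 3 (transfer 100 emergency -> brokerage): emergency: 300 - 100 = 200, brokerage: 300 + 100 = 400. Balances: checking=1200, travel=800, emergency=200, brokerage=400
Event 4 (transfer 200 checking -> travel): checking: 1200 - 200 = 1000, travel: 800 + 200 = 1000. Balances: checking=1000, travel=1000, emergency=200, brokerage=400
Event 5 (deposit 100 to travel): travel: 1000 + 100 = 1100. Balances: checking=1000, travel=1100, emergency=200, brokerage=400
Event 6 (transfer 50 checking -> emergency): checking: 1000 - 50 = 950, emergency: 200 + 50 = 250. Balances: checking=950, travel=1100, emergency=250, brokerage=400
Event 7 (deposit 250 to brokerage): brokerage: 400 + 250 = 650. Balances: checking=950, travel=1100, emergency=250, brokerage=650

Final balance of brokerage: 650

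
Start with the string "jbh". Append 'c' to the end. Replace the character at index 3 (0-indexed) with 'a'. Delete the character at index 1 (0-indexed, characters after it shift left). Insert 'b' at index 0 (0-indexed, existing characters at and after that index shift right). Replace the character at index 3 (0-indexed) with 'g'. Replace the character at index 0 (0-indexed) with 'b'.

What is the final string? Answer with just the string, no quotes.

Answer: bjhg

Derivation:
Applying each edit step by step:
Start: "jbh"
Op 1 (append 'c'): "jbh" -> "jbhc"
Op 2 (replace idx 3: 'c' -> 'a'): "jbhc" -> "jbha"
Op 3 (delete idx 1 = 'b'): "jbha" -> "jha"
Op 4 (insert 'b' at idx 0): "jha" -> "bjha"
Op 5 (replace idx 3: 'a' -> 'g'): "bjha" -> "bjhg"
Op 6 (replace idx 0: 'b' -> 'b'): "bjhg" -> "bjhg"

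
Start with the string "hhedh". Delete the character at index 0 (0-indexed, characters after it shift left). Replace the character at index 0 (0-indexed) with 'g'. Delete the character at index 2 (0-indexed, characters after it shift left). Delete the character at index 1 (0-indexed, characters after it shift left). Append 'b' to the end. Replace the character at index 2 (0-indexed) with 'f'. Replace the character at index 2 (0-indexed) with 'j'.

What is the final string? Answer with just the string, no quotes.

Answer: ghj

Derivation:
Applying each edit step by step:
Start: "hhedh"
Op 1 (delete idx 0 = 'h'): "hhedh" -> "hedh"
Op 2 (replace idx 0: 'h' -> 'g'): "hedh" -> "gedh"
Op 3 (delete idx 2 = 'd'): "gedh" -> "geh"
Op 4 (delete idx 1 = 'e'): "geh" -> "gh"
Op 5 (append 'b'): "gh" -> "ghb"
Op 6 (replace idx 2: 'b' -> 'f'): "ghb" -> "ghf"
Op 7 (replace idx 2: 'f' -> 'j'): "ghf" -> "ghj"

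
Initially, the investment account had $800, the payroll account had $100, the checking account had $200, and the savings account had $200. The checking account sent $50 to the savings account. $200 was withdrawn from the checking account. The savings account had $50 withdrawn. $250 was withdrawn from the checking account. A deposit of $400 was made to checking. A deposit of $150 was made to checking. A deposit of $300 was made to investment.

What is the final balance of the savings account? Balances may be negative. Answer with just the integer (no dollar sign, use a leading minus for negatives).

Tracking account balances step by step:
Start: investment=800, payroll=100, checking=200, savings=200
Event 1 (transfer 50 checking -> savings): checking: 200 - 50 = 150, savings: 200 + 50 = 250. Balances: investment=800, payroll=100, checking=150, savings=250
Event 2 (withdraw 200 from checking): checking: 150 - 200 = -50. Balances: investment=800, payroll=100, checking=-50, savings=250
Event 3 (withdraw 50 from savings): savings: 250 - 50 = 200. Balances: investment=800, payroll=100, checking=-50, savings=200
Event 4 (withdraw 250 from checking): checking: -50 - 250 = -300. Balances: investment=800, payroll=100, checking=-300, savings=200
Event 5 (deposit 400 to checking): checking: -300 + 400 = 100. Balances: investment=800, payroll=100, checking=100, savings=200
Event 6 (deposit 150 to checking): checking: 100 + 150 = 250. Balances: investment=800, payroll=100, checking=250, savings=200
Event 7 (deposit 300 to investment): investment: 800 + 300 = 1100. Balances: investment=1100, payroll=100, checking=250, savings=200

Final balance of savings: 200

Answer: 200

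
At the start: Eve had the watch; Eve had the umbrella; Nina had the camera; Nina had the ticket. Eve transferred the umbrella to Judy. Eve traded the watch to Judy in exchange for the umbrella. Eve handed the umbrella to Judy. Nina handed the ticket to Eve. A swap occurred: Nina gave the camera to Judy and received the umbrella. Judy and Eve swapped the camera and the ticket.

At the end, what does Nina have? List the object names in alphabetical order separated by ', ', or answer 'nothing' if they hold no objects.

Answer: umbrella

Derivation:
Tracking all object holders:
Start: watch:Eve, umbrella:Eve, camera:Nina, ticket:Nina
Event 1 (give umbrella: Eve -> Judy). State: watch:Eve, umbrella:Judy, camera:Nina, ticket:Nina
Event 2 (swap watch<->umbrella: now watch:Judy, umbrella:Eve). State: watch:Judy, umbrella:Eve, camera:Nina, ticket:Nina
Event 3 (give umbrella: Eve -> Judy). State: watch:Judy, umbrella:Judy, camera:Nina, ticket:Nina
Event 4 (give ticket: Nina -> Eve). State: watch:Judy, umbrella:Judy, camera:Nina, ticket:Eve
Event 5 (swap camera<->umbrella: now camera:Judy, umbrella:Nina). State: watch:Judy, umbrella:Nina, camera:Judy, ticket:Eve
Event 6 (swap camera<->ticket: now camera:Eve, ticket:Judy). State: watch:Judy, umbrella:Nina, camera:Eve, ticket:Judy

Final state: watch:Judy, umbrella:Nina, camera:Eve, ticket:Judy
Nina holds: umbrella.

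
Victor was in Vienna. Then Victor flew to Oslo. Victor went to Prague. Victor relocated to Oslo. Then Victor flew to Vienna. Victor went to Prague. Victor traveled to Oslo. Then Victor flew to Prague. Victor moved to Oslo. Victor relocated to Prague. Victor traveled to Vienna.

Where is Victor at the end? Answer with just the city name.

Answer: Vienna

Derivation:
Tracking Victor's location:
Start: Victor is in Vienna.
After move 1: Vienna -> Oslo. Victor is in Oslo.
After move 2: Oslo -> Prague. Victor is in Prague.
After move 3: Prague -> Oslo. Victor is in Oslo.
After move 4: Oslo -> Vienna. Victor is in Vienna.
After move 5: Vienna -> Prague. Victor is in Prague.
After move 6: Prague -> Oslo. Victor is in Oslo.
After move 7: Oslo -> Prague. Victor is in Prague.
After move 8: Prague -> Oslo. Victor is in Oslo.
After move 9: Oslo -> Prague. Victor is in Prague.
After move 10: Prague -> Vienna. Victor is in Vienna.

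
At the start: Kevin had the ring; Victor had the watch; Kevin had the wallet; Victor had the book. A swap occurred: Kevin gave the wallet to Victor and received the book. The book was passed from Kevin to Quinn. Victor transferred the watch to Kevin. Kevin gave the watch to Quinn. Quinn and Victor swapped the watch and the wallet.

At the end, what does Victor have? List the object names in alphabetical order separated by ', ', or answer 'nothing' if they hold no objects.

Tracking all object holders:
Start: ring:Kevin, watch:Victor, wallet:Kevin, book:Victor
Event 1 (swap wallet<->book: now wallet:Victor, book:Kevin). State: ring:Kevin, watch:Victor, wallet:Victor, book:Kevin
Event 2 (give book: Kevin -> Quinn). State: ring:Kevin, watch:Victor, wallet:Victor, book:Quinn
Event 3 (give watch: Victor -> Kevin). State: ring:Kevin, watch:Kevin, wallet:Victor, book:Quinn
Event 4 (give watch: Kevin -> Quinn). State: ring:Kevin, watch:Quinn, wallet:Victor, book:Quinn
Event 5 (swap watch<->wallet: now watch:Victor, wallet:Quinn). State: ring:Kevin, watch:Victor, wallet:Quinn, book:Quinn

Final state: ring:Kevin, watch:Victor, wallet:Quinn, book:Quinn
Victor holds: watch.

Answer: watch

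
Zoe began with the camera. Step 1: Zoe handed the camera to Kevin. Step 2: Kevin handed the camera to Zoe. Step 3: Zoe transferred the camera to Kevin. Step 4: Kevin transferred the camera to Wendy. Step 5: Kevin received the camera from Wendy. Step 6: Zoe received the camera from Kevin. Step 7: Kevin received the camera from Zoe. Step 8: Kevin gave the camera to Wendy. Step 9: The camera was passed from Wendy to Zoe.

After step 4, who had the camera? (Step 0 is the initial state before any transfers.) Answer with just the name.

Tracking the camera holder through step 4:
After step 0 (start): Zoe
After step 1: Kevin
After step 2: Zoe
After step 3: Kevin
After step 4: Wendy

At step 4, the holder is Wendy.

Answer: Wendy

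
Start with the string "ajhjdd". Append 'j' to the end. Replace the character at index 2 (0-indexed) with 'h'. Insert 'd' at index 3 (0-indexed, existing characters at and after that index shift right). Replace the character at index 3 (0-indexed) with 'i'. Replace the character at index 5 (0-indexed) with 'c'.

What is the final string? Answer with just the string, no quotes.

Answer: ajhijcdj

Derivation:
Applying each edit step by step:
Start: "ajhjdd"
Op 1 (append 'j'): "ajhjdd" -> "ajhjddj"
Op 2 (replace idx 2: 'h' -> 'h'): "ajhjddj" -> "ajhjddj"
Op 3 (insert 'd' at idx 3): "ajhjddj" -> "ajhdjddj"
Op 4 (replace idx 3: 'd' -> 'i'): "ajhdjddj" -> "ajhijddj"
Op 5 (replace idx 5: 'd' -> 'c'): "ajhijddj" -> "ajhijcdj"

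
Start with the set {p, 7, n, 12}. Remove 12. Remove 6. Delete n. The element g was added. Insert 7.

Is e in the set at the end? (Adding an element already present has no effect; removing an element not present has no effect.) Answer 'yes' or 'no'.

Tracking the set through each operation:
Start: {12, 7, n, p}
Event 1 (remove 12): removed. Set: {7, n, p}
Event 2 (remove 6): not present, no change. Set: {7, n, p}
Event 3 (remove n): removed. Set: {7, p}
Event 4 (add g): added. Set: {7, g, p}
Event 5 (add 7): already present, no change. Set: {7, g, p}

Final set: {7, g, p} (size 3)
e is NOT in the final set.

Answer: no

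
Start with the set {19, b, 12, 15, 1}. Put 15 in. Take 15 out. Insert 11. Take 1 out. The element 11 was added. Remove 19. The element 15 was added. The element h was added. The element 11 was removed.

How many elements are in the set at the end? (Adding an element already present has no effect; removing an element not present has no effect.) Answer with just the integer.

Tracking the set through each operation:
Start: {1, 12, 15, 19, b}
Event 1 (add 15): already present, no change. Set: {1, 12, 15, 19, b}
Event 2 (remove 15): removed. Set: {1, 12, 19, b}
Event 3 (add 11): added. Set: {1, 11, 12, 19, b}
Event 4 (remove 1): removed. Set: {11, 12, 19, b}
Event 5 (add 11): already present, no change. Set: {11, 12, 19, b}
Event 6 (remove 19): removed. Set: {11, 12, b}
Event 7 (add 15): added. Set: {11, 12, 15, b}
Event 8 (add h): added. Set: {11, 12, 15, b, h}
Event 9 (remove 11): removed. Set: {12, 15, b, h}

Final set: {12, 15, b, h} (size 4)

Answer: 4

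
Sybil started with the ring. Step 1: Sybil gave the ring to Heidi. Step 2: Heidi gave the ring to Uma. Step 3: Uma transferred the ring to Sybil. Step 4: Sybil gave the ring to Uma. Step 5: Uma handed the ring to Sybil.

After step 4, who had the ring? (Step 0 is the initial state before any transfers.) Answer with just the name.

Answer: Uma

Derivation:
Tracking the ring holder through step 4:
After step 0 (start): Sybil
After step 1: Heidi
After step 2: Uma
After step 3: Sybil
After step 4: Uma

At step 4, the holder is Uma.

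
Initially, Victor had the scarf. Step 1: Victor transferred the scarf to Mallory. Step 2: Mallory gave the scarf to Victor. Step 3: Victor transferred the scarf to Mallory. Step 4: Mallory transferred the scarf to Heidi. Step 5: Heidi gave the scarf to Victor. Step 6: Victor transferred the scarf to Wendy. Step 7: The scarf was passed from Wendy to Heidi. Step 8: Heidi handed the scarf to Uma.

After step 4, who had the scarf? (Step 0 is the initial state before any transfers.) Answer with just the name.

Tracking the scarf holder through step 4:
After step 0 (start): Victor
After step 1: Mallory
After step 2: Victor
After step 3: Mallory
After step 4: Heidi

At step 4, the holder is Heidi.

Answer: Heidi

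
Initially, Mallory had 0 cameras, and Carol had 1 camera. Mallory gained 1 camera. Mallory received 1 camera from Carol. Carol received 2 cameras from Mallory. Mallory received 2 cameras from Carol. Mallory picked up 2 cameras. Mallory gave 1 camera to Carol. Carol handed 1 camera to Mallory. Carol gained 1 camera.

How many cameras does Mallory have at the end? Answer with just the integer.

Answer: 4

Derivation:
Tracking counts step by step:
Start: Mallory=0, Carol=1
Event 1 (Mallory +1): Mallory: 0 -> 1. State: Mallory=1, Carol=1
Event 2 (Carol -> Mallory, 1): Carol: 1 -> 0, Mallory: 1 -> 2. State: Mallory=2, Carol=0
Event 3 (Mallory -> Carol, 2): Mallory: 2 -> 0, Carol: 0 -> 2. State: Mallory=0, Carol=2
Event 4 (Carol -> Mallory, 2): Carol: 2 -> 0, Mallory: 0 -> 2. State: Mallory=2, Carol=0
Event 5 (Mallory +2): Mallory: 2 -> 4. State: Mallory=4, Carol=0
Event 6 (Mallory -> Carol, 1): Mallory: 4 -> 3, Carol: 0 -> 1. State: Mallory=3, Carol=1
Event 7 (Carol -> Mallory, 1): Carol: 1 -> 0, Mallory: 3 -> 4. State: Mallory=4, Carol=0
Event 8 (Carol +1): Carol: 0 -> 1. State: Mallory=4, Carol=1

Mallory's final count: 4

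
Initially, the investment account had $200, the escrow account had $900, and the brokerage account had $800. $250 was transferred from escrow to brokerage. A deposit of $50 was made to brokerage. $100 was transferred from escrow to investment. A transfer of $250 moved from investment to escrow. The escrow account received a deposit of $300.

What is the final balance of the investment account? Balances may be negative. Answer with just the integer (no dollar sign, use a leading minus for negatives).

Tracking account balances step by step:
Start: investment=200, escrow=900, brokerage=800
Event 1 (transfer 250 escrow -> brokerage): escrow: 900 - 250 = 650, brokerage: 800 + 250 = 1050. Balances: investment=200, escrow=650, brokerage=1050
Event 2 (deposit 50 to brokerage): brokerage: 1050 + 50 = 1100. Balances: investment=200, escrow=650, brokerage=1100
Event 3 (transfer 100 escrow -> investment): escrow: 650 - 100 = 550, investment: 200 + 100 = 300. Balances: investment=300, escrow=550, brokerage=1100
Event 4 (transfer 250 investment -> escrow): investment: 300 - 250 = 50, escrow: 550 + 250 = 800. Balances: investment=50, escrow=800, brokerage=1100
Event 5 (deposit 300 to escrow): escrow: 800 + 300 = 1100. Balances: investment=50, escrow=1100, brokerage=1100

Final balance of investment: 50

Answer: 50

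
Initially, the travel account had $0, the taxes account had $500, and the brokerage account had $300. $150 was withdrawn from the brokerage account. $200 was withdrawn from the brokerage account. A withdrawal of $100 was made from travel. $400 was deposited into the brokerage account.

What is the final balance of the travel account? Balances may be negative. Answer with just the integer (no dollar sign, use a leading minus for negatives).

Answer: -100

Derivation:
Tracking account balances step by step:
Start: travel=0, taxes=500, brokerage=300
Event 1 (withdraw 150 from brokerage): brokerage: 300 - 150 = 150. Balances: travel=0, taxes=500, brokerage=150
Event 2 (withdraw 200 from brokerage): brokerage: 150 - 200 = -50. Balances: travel=0, taxes=500, brokerage=-50
Event 3 (withdraw 100 from travel): travel: 0 - 100 = -100. Balances: travel=-100, taxes=500, brokerage=-50
Event 4 (deposit 400 to brokerage): brokerage: -50 + 400 = 350. Balances: travel=-100, taxes=500, brokerage=350

Final balance of travel: -100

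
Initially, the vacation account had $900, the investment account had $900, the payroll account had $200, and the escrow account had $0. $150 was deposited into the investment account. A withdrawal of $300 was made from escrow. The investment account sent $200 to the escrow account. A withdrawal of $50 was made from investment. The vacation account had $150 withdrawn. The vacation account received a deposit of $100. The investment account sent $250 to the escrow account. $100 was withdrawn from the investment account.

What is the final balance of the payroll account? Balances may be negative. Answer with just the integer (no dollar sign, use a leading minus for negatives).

Tracking account balances step by step:
Start: vacation=900, investment=900, payroll=200, escrow=0
Event 1 (deposit 150 to investment): investment: 900 + 150 = 1050. Balances: vacation=900, investment=1050, payroll=200, escrow=0
Event 2 (withdraw 300 from escrow): escrow: 0 - 300 = -300. Balances: vacation=900, investment=1050, payroll=200, escrow=-300
Event 3 (transfer 200 investment -> escrow): investment: 1050 - 200 = 850, escrow: -300 + 200 = -100. Balances: vacation=900, investment=850, payroll=200, escrow=-100
Event 4 (withdraw 50 from investment): investment: 850 - 50 = 800. Balances: vacation=900, investment=800, payroll=200, escrow=-100
Event 5 (withdraw 150 from vacation): vacation: 900 - 150 = 750. Balances: vacation=750, investment=800, payroll=200, escrow=-100
Event 6 (deposit 100 to vacation): vacation: 750 + 100 = 850. Balances: vacation=850, investment=800, payroll=200, escrow=-100
Event 7 (transfer 250 investment -> escrow): investment: 800 - 250 = 550, escrow: -100 + 250 = 150. Balances: vacation=850, investment=550, payroll=200, escrow=150
Event 8 (withdraw 100 from investment): investment: 550 - 100 = 450. Balances: vacation=850, investment=450, payroll=200, escrow=150

Final balance of payroll: 200

Answer: 200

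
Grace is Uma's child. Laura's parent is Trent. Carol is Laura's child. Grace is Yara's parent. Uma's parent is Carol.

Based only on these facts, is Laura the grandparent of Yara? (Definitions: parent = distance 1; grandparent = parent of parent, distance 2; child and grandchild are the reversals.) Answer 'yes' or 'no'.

Reconstructing the parent chain from the given facts:
  Trent -> Laura -> Carol -> Uma -> Grace -> Yara
(each arrow means 'parent of the next')
Positions in the chain (0 = top):
  position of Trent: 0
  position of Laura: 1
  position of Carol: 2
  position of Uma: 3
  position of Grace: 4
  position of Yara: 5

Laura is at position 1, Yara is at position 5; signed distance (j - i) = 4.
'grandparent' requires j - i = 2. Actual distance is 4, so the relation does NOT hold.

Answer: no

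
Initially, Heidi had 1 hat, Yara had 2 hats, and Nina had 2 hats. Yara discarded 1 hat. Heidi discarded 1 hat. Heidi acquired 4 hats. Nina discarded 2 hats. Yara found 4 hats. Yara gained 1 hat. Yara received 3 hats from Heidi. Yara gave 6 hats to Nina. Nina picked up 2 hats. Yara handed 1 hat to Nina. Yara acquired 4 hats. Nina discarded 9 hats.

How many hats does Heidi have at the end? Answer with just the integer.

Answer: 1

Derivation:
Tracking counts step by step:
Start: Heidi=1, Yara=2, Nina=2
Event 1 (Yara -1): Yara: 2 -> 1. State: Heidi=1, Yara=1, Nina=2
Event 2 (Heidi -1): Heidi: 1 -> 0. State: Heidi=0, Yara=1, Nina=2
Event 3 (Heidi +4): Heidi: 0 -> 4. State: Heidi=4, Yara=1, Nina=2
Event 4 (Nina -2): Nina: 2 -> 0. State: Heidi=4, Yara=1, Nina=0
Event 5 (Yara +4): Yara: 1 -> 5. State: Heidi=4, Yara=5, Nina=0
Event 6 (Yara +1): Yara: 5 -> 6. State: Heidi=4, Yara=6, Nina=0
Event 7 (Heidi -> Yara, 3): Heidi: 4 -> 1, Yara: 6 -> 9. State: Heidi=1, Yara=9, Nina=0
Event 8 (Yara -> Nina, 6): Yara: 9 -> 3, Nina: 0 -> 6. State: Heidi=1, Yara=3, Nina=6
Event 9 (Nina +2): Nina: 6 -> 8. State: Heidi=1, Yara=3, Nina=8
Event 10 (Yara -> Nina, 1): Yara: 3 -> 2, Nina: 8 -> 9. State: Heidi=1, Yara=2, Nina=9
Event 11 (Yara +4): Yara: 2 -> 6. State: Heidi=1, Yara=6, Nina=9
Event 12 (Nina -9): Nina: 9 -> 0. State: Heidi=1, Yara=6, Nina=0

Heidi's final count: 1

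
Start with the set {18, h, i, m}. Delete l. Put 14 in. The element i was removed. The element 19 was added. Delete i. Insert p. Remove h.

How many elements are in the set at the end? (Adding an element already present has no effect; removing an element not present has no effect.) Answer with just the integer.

Tracking the set through each operation:
Start: {18, h, i, m}
Event 1 (remove l): not present, no change. Set: {18, h, i, m}
Event 2 (add 14): added. Set: {14, 18, h, i, m}
Event 3 (remove i): removed. Set: {14, 18, h, m}
Event 4 (add 19): added. Set: {14, 18, 19, h, m}
Event 5 (remove i): not present, no change. Set: {14, 18, 19, h, m}
Event 6 (add p): added. Set: {14, 18, 19, h, m, p}
Event 7 (remove h): removed. Set: {14, 18, 19, m, p}

Final set: {14, 18, 19, m, p} (size 5)

Answer: 5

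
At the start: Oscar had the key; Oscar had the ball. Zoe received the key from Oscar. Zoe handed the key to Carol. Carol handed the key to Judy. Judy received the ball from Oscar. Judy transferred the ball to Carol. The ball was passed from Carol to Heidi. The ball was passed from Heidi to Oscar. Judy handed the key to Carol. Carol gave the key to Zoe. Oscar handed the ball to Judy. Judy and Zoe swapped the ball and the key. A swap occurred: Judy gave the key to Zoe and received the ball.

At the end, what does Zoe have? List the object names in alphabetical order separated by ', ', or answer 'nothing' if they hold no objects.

Tracking all object holders:
Start: key:Oscar, ball:Oscar
Event 1 (give key: Oscar -> Zoe). State: key:Zoe, ball:Oscar
Event 2 (give key: Zoe -> Carol). State: key:Carol, ball:Oscar
Event 3 (give key: Carol -> Judy). State: key:Judy, ball:Oscar
Event 4 (give ball: Oscar -> Judy). State: key:Judy, ball:Judy
Event 5 (give ball: Judy -> Carol). State: key:Judy, ball:Carol
Event 6 (give ball: Carol -> Heidi). State: key:Judy, ball:Heidi
Event 7 (give ball: Heidi -> Oscar). State: key:Judy, ball:Oscar
Event 8 (give key: Judy -> Carol). State: key:Carol, ball:Oscar
Event 9 (give key: Carol -> Zoe). State: key:Zoe, ball:Oscar
Event 10 (give ball: Oscar -> Judy). State: key:Zoe, ball:Judy
Event 11 (swap ball<->key: now ball:Zoe, key:Judy). State: key:Judy, ball:Zoe
Event 12 (swap key<->ball: now key:Zoe, ball:Judy). State: key:Zoe, ball:Judy

Final state: key:Zoe, ball:Judy
Zoe holds: key.

Answer: key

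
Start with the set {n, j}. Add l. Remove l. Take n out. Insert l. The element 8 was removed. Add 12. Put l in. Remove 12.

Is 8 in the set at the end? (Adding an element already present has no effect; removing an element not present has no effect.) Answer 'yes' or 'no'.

Tracking the set through each operation:
Start: {j, n}
Event 1 (add l): added. Set: {j, l, n}
Event 2 (remove l): removed. Set: {j, n}
Event 3 (remove n): removed. Set: {j}
Event 4 (add l): added. Set: {j, l}
Event 5 (remove 8): not present, no change. Set: {j, l}
Event 6 (add 12): added. Set: {12, j, l}
Event 7 (add l): already present, no change. Set: {12, j, l}
Event 8 (remove 12): removed. Set: {j, l}

Final set: {j, l} (size 2)
8 is NOT in the final set.

Answer: no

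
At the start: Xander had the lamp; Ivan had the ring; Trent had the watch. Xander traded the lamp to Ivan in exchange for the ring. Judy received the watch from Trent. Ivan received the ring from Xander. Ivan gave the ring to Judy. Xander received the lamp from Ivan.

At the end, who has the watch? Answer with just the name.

Tracking all object holders:
Start: lamp:Xander, ring:Ivan, watch:Trent
Event 1 (swap lamp<->ring: now lamp:Ivan, ring:Xander). State: lamp:Ivan, ring:Xander, watch:Trent
Event 2 (give watch: Trent -> Judy). State: lamp:Ivan, ring:Xander, watch:Judy
Event 3 (give ring: Xander -> Ivan). State: lamp:Ivan, ring:Ivan, watch:Judy
Event 4 (give ring: Ivan -> Judy). State: lamp:Ivan, ring:Judy, watch:Judy
Event 5 (give lamp: Ivan -> Xander). State: lamp:Xander, ring:Judy, watch:Judy

Final state: lamp:Xander, ring:Judy, watch:Judy
The watch is held by Judy.

Answer: Judy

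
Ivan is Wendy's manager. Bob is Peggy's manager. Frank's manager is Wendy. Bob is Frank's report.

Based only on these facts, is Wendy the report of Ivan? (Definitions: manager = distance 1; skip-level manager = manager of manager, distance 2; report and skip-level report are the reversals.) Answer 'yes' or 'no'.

Reconstructing the manager chain from the given facts:
  Ivan -> Wendy -> Frank -> Bob -> Peggy
(each arrow means 'manager of the next')
Positions in the chain (0 = top):
  position of Ivan: 0
  position of Wendy: 1
  position of Frank: 2
  position of Bob: 3
  position of Peggy: 4

Wendy is at position 1, Ivan is at position 0; signed distance (j - i) = -1.
'report' requires j - i = -1. Actual distance is -1, so the relation HOLDS.

Answer: yes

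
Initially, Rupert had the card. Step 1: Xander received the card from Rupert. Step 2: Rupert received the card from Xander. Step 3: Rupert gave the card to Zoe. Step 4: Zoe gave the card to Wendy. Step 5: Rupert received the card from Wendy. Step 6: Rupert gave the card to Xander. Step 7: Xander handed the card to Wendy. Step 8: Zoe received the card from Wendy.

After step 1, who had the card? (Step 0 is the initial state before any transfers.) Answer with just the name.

Tracking the card holder through step 1:
After step 0 (start): Rupert
After step 1: Xander

At step 1, the holder is Xander.

Answer: Xander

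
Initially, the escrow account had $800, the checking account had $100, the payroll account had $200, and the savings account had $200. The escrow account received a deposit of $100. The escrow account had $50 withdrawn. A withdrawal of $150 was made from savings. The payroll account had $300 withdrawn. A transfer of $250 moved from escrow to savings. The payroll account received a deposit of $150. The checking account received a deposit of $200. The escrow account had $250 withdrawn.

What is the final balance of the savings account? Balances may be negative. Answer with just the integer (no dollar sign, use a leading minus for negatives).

Tracking account balances step by step:
Start: escrow=800, checking=100, payroll=200, savings=200
Event 1 (deposit 100 to escrow): escrow: 800 + 100 = 900. Balances: escrow=900, checking=100, payroll=200, savings=200
Event 2 (withdraw 50 from escrow): escrow: 900 - 50 = 850. Balances: escrow=850, checking=100, payroll=200, savings=200
Event 3 (withdraw 150 from savings): savings: 200 - 150 = 50. Balances: escrow=850, checking=100, payroll=200, savings=50
Event 4 (withdraw 300 from payroll): payroll: 200 - 300 = -100. Balances: escrow=850, checking=100, payroll=-100, savings=50
Event 5 (transfer 250 escrow -> savings): escrow: 850 - 250 = 600, savings: 50 + 250 = 300. Balances: escrow=600, checking=100, payroll=-100, savings=300
Event 6 (deposit 150 to payroll): payroll: -100 + 150 = 50. Balances: escrow=600, checking=100, payroll=50, savings=300
Event 7 (deposit 200 to checking): checking: 100 + 200 = 300. Balances: escrow=600, checking=300, payroll=50, savings=300
Event 8 (withdraw 250 from escrow): escrow: 600 - 250 = 350. Balances: escrow=350, checking=300, payroll=50, savings=300

Final balance of savings: 300

Answer: 300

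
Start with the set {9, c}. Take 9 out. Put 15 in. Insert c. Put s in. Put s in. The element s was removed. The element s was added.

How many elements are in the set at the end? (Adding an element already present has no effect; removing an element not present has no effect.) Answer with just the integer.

Tracking the set through each operation:
Start: {9, c}
Event 1 (remove 9): removed. Set: {c}
Event 2 (add 15): added. Set: {15, c}
Event 3 (add c): already present, no change. Set: {15, c}
Event 4 (add s): added. Set: {15, c, s}
Event 5 (add s): already present, no change. Set: {15, c, s}
Event 6 (remove s): removed. Set: {15, c}
Event 7 (add s): added. Set: {15, c, s}

Final set: {15, c, s} (size 3)

Answer: 3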